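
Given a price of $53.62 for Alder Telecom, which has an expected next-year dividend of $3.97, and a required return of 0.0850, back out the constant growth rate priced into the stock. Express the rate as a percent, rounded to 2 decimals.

1.10%

From P₀ = D₁/(r − g), the implied growth is g = r − D₁/P₀.
g = 0.085 − 3.97/53.62 = 0.085 − 0.07404 = 0.01096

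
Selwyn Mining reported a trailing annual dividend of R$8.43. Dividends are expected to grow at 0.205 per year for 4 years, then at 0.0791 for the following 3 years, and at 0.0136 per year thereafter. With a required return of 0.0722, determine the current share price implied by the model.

R$323.54

Three-stage DDM. Project D₁…D_7; terminal Gordon value at t=7 with g = 0.0136; discount at r = 0.0722.
D_1 = 10.1582
D_2 = 12.2406
D_3 = 14.7499
D_4 = 17.7736
D_5 = 19.1795
D_6 = 20.6966
D_7 = 22.3337
TV_7 = 22.6374/(0.0722−0.0136) = 386.3046
P₀ = Σ Dₜ/(1+r)ᵗ + TV_7/(1+r)^7 = 323.5403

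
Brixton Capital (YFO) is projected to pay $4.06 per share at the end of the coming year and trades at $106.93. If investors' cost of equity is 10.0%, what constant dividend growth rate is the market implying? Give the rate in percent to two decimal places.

From P₀ = D₁/(r − g), the implied growth is g = r − D₁/P₀.
g = 0.1 − 4.06/106.93 = 0.1 − 0.03797 = 0.06203

6.20%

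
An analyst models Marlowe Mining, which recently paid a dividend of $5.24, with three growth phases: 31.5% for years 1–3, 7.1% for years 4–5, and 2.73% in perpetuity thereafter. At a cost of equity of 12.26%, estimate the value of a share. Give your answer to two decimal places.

Three-stage DDM. Project D₁…D_5; terminal Gordon value at t=5 with g = 0.0273; discount at r = 0.1226.
D_1 = 6.8906
D_2 = 9.0611
D_3 = 11.9154
D_4 = 12.7614
D_5 = 13.6674
TV_5 = 14.0406/(0.1226−0.0273) = 147.3302
P₀ = Σ Dₜ/(1+r)ᵗ + TV_5/(1+r)^5 = 120.0871

$120.09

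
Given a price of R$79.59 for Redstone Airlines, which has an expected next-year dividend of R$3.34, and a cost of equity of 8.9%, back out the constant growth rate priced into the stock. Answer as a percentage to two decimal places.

From P₀ = D₁/(r − g), the implied growth is g = r − D₁/P₀.
g = 0.089 − 3.34/79.59 = 0.089 − 0.04197 = 0.04703

4.70%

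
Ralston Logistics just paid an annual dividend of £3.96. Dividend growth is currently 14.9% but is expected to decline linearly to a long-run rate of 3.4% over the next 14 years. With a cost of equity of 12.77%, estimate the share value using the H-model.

£77.72

H-model: P₀ = D₀[(1+g_L) + H(g_S−g_L)]/(r−g_L), with H = 14/2 = 7.
P₀ = 3.96 × [(1+0.034) + 7×(0.149−0.034)] / (0.1277−0.034)
   = 3.96 × 1.8390 / 0.0937 = 77.7208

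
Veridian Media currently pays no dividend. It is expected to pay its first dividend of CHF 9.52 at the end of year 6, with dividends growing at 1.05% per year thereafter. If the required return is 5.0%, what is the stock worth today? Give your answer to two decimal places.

CHF 188.84

Deferred-dividend DDM. At t=5 the remaining stream is a growing perpetuity with first payment D_6 = 9.52.
V_5 = D_6/(r−g) = 9.52/(0.05−0.0105) = 241.0127
P₀ = V_5/(1+r)^5 = 241.0127/(1+0.05)^5 = 188.8397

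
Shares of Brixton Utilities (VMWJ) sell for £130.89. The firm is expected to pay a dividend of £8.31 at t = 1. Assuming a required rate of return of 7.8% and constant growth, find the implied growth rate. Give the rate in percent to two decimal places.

From P₀ = D₁/(r − g), the implied growth is g = r − D₁/P₀.
g = 0.078 − 8.31/130.89 = 0.078 − 0.06349 = 0.01451

1.45%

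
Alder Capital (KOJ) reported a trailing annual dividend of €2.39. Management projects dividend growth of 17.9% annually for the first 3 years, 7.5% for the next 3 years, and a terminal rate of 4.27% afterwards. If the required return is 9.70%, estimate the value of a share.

€70.46

Three-stage DDM. Project D₁…D_6; terminal Gordon value at t=6 with g = 0.0427; discount at r = 0.097.
D_1 = 2.8178
D_2 = 3.3222
D_3 = 3.9169
D_4 = 4.2106
D_5 = 4.5264
D_6 = 4.8659
TV_6 = 5.0737/(0.097−0.0427) = 93.4382
P₀ = Σ Dₜ/(1+r)ᵗ + TV_6/(1+r)^6 = 70.4599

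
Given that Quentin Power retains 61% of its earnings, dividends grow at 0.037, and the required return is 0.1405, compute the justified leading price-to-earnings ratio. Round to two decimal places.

3.77

Payout ratio b = 1 − 0.61 = 0.39.
Justified leading P/E = b/(r−g) = 0.39/(0.1405−0.037) = 3.7681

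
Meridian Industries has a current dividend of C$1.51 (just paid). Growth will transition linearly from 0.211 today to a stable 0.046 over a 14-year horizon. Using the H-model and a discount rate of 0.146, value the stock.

H-model: P₀ = D₀[(1+g_L) + H(g_S−g_L)]/(r−g_L), with H = 14/2 = 7.
P₀ = 1.51 × [(1+0.046) + 7×(0.211−0.046)] / (0.146−0.046)
   = 1.51 × 2.2010 / 0.1 = 33.2351

C$33.24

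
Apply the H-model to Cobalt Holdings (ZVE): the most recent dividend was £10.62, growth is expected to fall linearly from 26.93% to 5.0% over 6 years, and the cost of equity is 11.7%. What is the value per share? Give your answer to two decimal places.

£270.71

H-model: P₀ = D₀[(1+g_L) + H(g_S−g_L)]/(r−g_L), with H = 6/2 = 3.
P₀ = 10.62 × [(1+0.05) + 3×(0.2693−0.05)] / (0.117−0.05)
   = 10.62 × 1.7079 / 0.067 = 270.7149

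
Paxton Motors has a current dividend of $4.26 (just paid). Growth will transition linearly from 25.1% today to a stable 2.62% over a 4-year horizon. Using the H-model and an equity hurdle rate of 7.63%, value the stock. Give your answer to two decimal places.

H-model: P₀ = D₀[(1+g_L) + H(g_S−g_L)]/(r−g_L), with H = 4/2 = 2.
P₀ = 4.26 × [(1+0.0262) + 2×(0.251−0.0262)] / (0.0763−0.0262)
   = 4.26 × 1.4758 / 0.0501 = 125.4872

$125.49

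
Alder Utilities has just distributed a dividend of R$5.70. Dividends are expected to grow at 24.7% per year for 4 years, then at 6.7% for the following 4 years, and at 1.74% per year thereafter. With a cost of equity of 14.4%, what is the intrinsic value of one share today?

Three-stage DDM. Project D₁…D_8; terminal Gordon value at t=8 with g = 0.0174; discount at r = 0.144.
D_1 = 7.1079
D_2 = 8.8636
D_3 = 11.0528
D_4 = 13.7829
D_5 = 14.7064
D_6 = 15.6917
D_7 = 16.7430
D_8 = 17.8648
TV_8 = 18.1757/(0.144−0.0174) = 143.5676
P₀ = Σ Dₜ/(1+r)ᵗ + TV_8/(1+r)^8 = 104.4778

R$104.48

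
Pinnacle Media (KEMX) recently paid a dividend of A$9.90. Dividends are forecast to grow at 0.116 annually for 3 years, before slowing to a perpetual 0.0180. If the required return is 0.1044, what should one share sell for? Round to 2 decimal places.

Two-stage DDM. Project D₁…D_3 at 0.116, terminal growth 0.018, discount at r = 0.1044.
D_1 = 11.0484
D_2 = 12.3300
D_3 = 13.7603
Terminal value at t=3: TV = D_4/(r−g) = 14.0080/(0.1044−0.018) = 162.1294
P₀ = 11.0484/(1+0.1044)^1 + 12.3300/(1+0.1044)^2 + 13.7603/(1+0.1044)^3 + 162.1294/(1+0.1044)^3 = 150.6884

A$150.69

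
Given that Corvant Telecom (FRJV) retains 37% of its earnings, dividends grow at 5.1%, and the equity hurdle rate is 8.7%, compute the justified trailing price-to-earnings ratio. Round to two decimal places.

18.39

Payout ratio b = 1 − 0.37 = 0.63.
Justified trailing P/E = b(1+g)/(r−g) = 0.63×(1+0.051)/(0.087−0.051) = 18.3925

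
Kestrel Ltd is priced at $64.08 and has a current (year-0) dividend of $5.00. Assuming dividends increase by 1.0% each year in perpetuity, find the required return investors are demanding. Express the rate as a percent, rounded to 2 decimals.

Rearranging the constant-growth DDM: r = D₁/P₀ + g.
D₁ = 5.00 × (1 + 0.01) = 5.0500.
r = 5.0500 / 64.08 + 0.01 = 0.07881 + 0.01 = 0.08881

8.88%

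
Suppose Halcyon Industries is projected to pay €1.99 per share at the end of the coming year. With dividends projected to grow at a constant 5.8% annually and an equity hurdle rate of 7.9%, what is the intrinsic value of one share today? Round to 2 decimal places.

€94.76

Gordon growth model: P₀ = D₁/(r − g), with D₁ = 1.99 given directly.
P₀ = 1.9900 / (0.079 − 0.058) = 1.9900 / 0.021 = 94.7619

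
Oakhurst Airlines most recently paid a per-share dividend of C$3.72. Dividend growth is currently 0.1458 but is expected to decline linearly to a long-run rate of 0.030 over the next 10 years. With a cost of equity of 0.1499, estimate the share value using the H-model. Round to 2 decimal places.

C$49.92

H-model: P₀ = D₀[(1+g_L) + H(g_S−g_L)]/(r−g_L), with H = 10/2 = 5.
P₀ = 3.72 × [(1+0.03) + 5×(0.1458−0.03)] / (0.1499−0.03)
   = 3.72 × 1.6090 / 0.1199 = 49.9206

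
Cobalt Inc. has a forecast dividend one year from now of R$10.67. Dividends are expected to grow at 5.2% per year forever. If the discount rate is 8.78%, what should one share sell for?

R$298.04

Gordon growth model: P₀ = D₁/(r − g), with D₁ = 10.67 given directly.
P₀ = 10.6700 / (0.0878 − 0.052) = 10.6700 / 0.0358 = 298.0447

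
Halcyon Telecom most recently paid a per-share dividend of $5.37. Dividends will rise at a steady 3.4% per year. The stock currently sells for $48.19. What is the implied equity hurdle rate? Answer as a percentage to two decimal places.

Rearranging the constant-growth DDM: r = D₁/P₀ + g.
D₁ = 5.37 × (1 + 0.034) = 5.5526.
r = 5.5526 / 48.19 + 0.034 = 0.11522 + 0.034 = 0.14922

14.92%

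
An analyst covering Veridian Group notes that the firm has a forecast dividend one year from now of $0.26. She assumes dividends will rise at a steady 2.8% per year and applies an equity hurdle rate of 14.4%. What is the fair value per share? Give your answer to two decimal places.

$2.24

Gordon growth model: P₀ = D₁/(r − g), with D₁ = 0.26 given directly.
P₀ = 0.2600 / (0.144 − 0.028) = 0.2600 / 0.116 = 2.2414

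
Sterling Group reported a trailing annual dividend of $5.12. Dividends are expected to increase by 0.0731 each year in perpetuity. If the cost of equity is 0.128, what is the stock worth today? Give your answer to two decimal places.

Gordon growth model: P₀ = D₁/(r − g). D₁ = 5.12 × (1 + 0.0731) = 5.4943.
P₀ = 5.4943 / (0.128 − 0.0731) = 5.4943 / 0.0549 = 100.0778

$100.08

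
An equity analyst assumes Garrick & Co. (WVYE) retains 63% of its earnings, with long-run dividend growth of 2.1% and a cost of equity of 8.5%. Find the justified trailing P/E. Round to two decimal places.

Payout ratio b = 1 − 0.63 = 0.37.
Justified trailing P/E = b(1+g)/(r−g) = 0.37×(1+0.021)/(0.085−0.021) = 5.9027

5.90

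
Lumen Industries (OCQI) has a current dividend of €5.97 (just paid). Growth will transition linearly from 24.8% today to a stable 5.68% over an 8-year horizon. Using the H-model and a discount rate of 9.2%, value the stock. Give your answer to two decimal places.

H-model: P₀ = D₀[(1+g_L) + H(g_S−g_L)]/(r−g_L), with H = 8/2 = 4.
P₀ = 5.97 × [(1+0.0568) + 4×(0.248−0.0568)] / (0.092−0.0568)
   = 5.97 × 1.8216 / 0.0352 = 308.9475

€308.95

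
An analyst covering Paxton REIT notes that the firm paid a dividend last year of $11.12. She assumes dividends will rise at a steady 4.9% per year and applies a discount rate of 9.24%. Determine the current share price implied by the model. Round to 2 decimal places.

Gordon growth model: P₀ = D₁/(r − g). D₁ = 11.12 × (1 + 0.049) = 11.6649.
P₀ = 11.6649 / (0.0924 − 0.049) = 11.6649 / 0.0434 = 268.7760

$268.78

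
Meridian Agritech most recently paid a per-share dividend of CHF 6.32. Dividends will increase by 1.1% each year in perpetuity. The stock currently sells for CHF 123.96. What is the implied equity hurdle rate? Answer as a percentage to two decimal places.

Rearranging the constant-growth DDM: r = D₁/P₀ + g.
D₁ = 6.32 × (1 + 0.011) = 6.3895.
r = 6.3895 / 123.96 + 0.011 = 0.05155 + 0.011 = 0.06255

6.25%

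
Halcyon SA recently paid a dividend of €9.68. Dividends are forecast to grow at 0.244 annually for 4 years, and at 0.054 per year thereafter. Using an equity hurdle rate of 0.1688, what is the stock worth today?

€159.41

Two-stage DDM. Project D₁…D_4 at 0.244, terminal growth 0.054, discount at r = 0.1688.
D_1 = 12.0419
D_2 = 14.9801
D_3 = 18.6353
D_4 = 23.1823
Terminal value at t=4: TV = D_5/(r−g) = 24.4342/(0.1688−0.054) = 212.8412
P₀ = 12.0419/(1+0.1688)^1 + 14.9801/(1+0.1688)^2 + 18.6353/(1+0.1688)^3 + 23.1823/(1+0.1688)^4 + 212.8412/(1+0.1688)^4 = 159.4117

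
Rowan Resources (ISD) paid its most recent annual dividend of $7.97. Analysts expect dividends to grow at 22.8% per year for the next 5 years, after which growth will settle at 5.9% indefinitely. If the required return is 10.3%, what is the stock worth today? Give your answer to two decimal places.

Two-stage DDM. Project D₁…D_5 at 0.228, terminal growth 0.059, discount at r = 0.103.
D_1 = 9.7872
D_2 = 12.0186
D_3 = 14.7589
D_4 = 18.1239
D_5 = 22.2562
Terminal value at t=5: TV = D_6/(r−g) = 23.5693/(0.103−0.059) = 535.6652
P₀ = 9.7872/(1+0.103)^1 + 12.0186/(1+0.103)^2 + 14.7589/(1+0.103)^3 + 18.1239/(1+0.103)^4 + 22.2562/(1+0.103)^5 + 535.6652/(1+0.103)^5 = 383.7348

$383.73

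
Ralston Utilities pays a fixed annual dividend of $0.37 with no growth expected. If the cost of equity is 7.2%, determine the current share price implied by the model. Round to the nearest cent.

Zero-growth DDM (perpetuity): P₀ = D/r = 0.37 / 0.072 = 5.1389

$5.14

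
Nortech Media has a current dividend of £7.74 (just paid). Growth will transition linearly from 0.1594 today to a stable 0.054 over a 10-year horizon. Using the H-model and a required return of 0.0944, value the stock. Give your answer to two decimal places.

H-model: P₀ = D₀[(1+g_L) + H(g_S−g_L)]/(r−g_L), with H = 10/2 = 5.
P₀ = 7.74 × [(1+0.054) + 5×(0.1594−0.054)] / (0.0944−0.054)
   = 7.74 × 1.5810 / 0.0404 = 302.8946

£302.89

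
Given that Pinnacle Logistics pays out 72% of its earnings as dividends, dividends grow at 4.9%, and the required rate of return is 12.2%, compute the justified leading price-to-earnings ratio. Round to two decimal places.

9.86

Justified leading P/E = b/(r−g) = 0.72/(0.122−0.049) = 9.8630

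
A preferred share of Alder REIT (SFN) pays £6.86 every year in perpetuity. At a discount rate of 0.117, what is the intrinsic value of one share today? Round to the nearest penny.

Zero-growth DDM (perpetuity): P₀ = D/r = 6.86 / 0.117 = 58.6325

£58.63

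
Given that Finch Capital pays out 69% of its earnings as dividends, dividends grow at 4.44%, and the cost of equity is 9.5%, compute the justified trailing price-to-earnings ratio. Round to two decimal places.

Justified trailing P/E = b(1+g)/(r−g) = 0.69×(1+0.0444)/(0.095−0.0444) = 14.2418

14.24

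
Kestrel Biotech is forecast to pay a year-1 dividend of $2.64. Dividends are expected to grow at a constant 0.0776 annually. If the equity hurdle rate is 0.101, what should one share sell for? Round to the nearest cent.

Gordon growth model: P₀ = D₁/(r − g), with D₁ = 2.64 given directly.
P₀ = 2.6400 / (0.101 − 0.0776) = 2.6400 / 0.0234 = 112.8205

$112.82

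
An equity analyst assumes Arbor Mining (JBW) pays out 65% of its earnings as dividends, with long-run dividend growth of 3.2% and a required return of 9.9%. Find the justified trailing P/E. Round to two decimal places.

10.01

Justified trailing P/E = b(1+g)/(r−g) = 0.65×(1+0.032)/(0.099−0.032) = 10.0119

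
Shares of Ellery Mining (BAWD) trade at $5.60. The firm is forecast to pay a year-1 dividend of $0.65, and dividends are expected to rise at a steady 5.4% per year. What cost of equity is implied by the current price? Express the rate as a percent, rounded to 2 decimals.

17.01%

Rearranging the constant-growth DDM: r = D₁/P₀ + g.
r = 0.6500 / 5.60 + 0.054 = 0.11607 + 0.054 = 0.17007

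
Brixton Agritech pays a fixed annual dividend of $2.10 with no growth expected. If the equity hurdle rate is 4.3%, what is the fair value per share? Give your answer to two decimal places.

$48.84

Zero-growth DDM (perpetuity): P₀ = D/r = 2.10 / 0.043 = 48.8372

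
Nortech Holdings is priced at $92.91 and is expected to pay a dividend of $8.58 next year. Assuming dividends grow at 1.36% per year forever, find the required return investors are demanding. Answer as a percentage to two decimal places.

10.59%

Rearranging the constant-growth DDM: r = D₁/P₀ + g.
r = 8.5800 / 92.91 + 0.0136 = 0.09235 + 0.0136 = 0.10595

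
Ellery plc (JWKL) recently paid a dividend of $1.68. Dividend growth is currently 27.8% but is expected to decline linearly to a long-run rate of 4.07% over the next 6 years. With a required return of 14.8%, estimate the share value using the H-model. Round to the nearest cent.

H-model: P₀ = D₀[(1+g_L) + H(g_S−g_L)]/(r−g_L), with H = 6/2 = 3.
P₀ = 1.68 × [(1+0.0407) + 3×(0.278−0.0407)] / (0.148−0.0407)
   = 1.68 × 1.7526 / 0.1073 = 27.4405

$27.44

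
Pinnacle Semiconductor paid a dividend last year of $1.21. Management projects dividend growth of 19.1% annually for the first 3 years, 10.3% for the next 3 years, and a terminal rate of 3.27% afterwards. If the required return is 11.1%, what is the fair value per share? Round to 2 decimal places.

Three-stage DDM. Project D₁…D_6; terminal Gordon value at t=6 with g = 0.0327; discount at r = 0.111.
D_1 = 1.4411
D_2 = 1.7164
D_3 = 2.0442
D_4 = 2.2547
D_5 = 2.4870
D_6 = 2.7431
TV_6 = 2.8328/(0.111−0.0327) = 36.1793
P₀ = Σ Dₜ/(1+r)ᵗ + TV_6/(1+r)^6 = 27.8249

$27.82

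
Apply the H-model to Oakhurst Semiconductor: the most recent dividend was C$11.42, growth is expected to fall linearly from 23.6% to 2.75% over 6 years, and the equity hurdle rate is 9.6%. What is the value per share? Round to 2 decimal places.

H-model: P₀ = D₀[(1+g_L) + H(g_S−g_L)]/(r−g_L), with H = 6/2 = 3.
P₀ = 11.42 × [(1+0.0275) + 3×(0.236−0.0275)] / (0.096−0.0275)
   = 11.42 × 1.6530 / 0.0685 = 275.5804

C$275.58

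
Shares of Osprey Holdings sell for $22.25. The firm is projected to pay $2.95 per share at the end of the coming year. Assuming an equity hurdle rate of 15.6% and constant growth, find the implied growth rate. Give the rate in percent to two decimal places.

2.34%

From P₀ = D₁/(r − g), the implied growth is g = r − D₁/P₀.
g = 0.156 − 2.95/22.25 = 0.156 − 0.13258 = 0.02342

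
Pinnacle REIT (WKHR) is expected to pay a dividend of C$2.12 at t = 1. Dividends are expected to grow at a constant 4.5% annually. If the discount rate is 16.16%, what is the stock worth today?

Gordon growth model: P₀ = D₁/(r − g), with D₁ = 2.12 given directly.
P₀ = 2.1200 / (0.1616 − 0.045) = 2.1200 / 0.1166 = 18.1818

C$18.18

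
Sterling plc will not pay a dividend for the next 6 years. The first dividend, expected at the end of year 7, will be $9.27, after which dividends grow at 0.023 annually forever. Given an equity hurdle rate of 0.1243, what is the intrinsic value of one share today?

$45.31

Deferred-dividend DDM. At t=6 the remaining stream is a growing perpetuity with first payment D_7 = 9.27.
V_6 = D_7/(r−g) = 9.27/(0.1243−0.023) = 91.5104
P₀ = V_6/(1+r)^6 = 91.5104/(1+0.1243)^6 = 45.3082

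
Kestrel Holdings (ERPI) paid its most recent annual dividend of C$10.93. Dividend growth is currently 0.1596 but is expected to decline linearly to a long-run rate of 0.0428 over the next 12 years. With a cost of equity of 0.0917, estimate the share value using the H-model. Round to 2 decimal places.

H-model: P₀ = D₀[(1+g_L) + H(g_S−g_L)]/(r−g_L), with H = 12/2 = 6.
P₀ = 10.93 × [(1+0.0428) + 6×(0.1596−0.0428)] / (0.0917−0.0428)
   = 10.93 × 1.7436 / 0.0489 = 389.7249

C$389.72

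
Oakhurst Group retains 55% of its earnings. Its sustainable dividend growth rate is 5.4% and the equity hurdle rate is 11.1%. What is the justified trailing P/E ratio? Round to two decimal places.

Payout ratio b = 1 − 0.55 = 0.45.
Justified trailing P/E = b(1+g)/(r−g) = 0.45×(1+0.054)/(0.111−0.054) = 8.3211

8.32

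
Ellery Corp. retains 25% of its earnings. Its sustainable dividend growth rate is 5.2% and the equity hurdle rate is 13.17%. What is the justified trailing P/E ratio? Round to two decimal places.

9.90

Payout ratio b = 1 − 0.25 = 0.75.
Justified trailing P/E = b(1+g)/(r−g) = 0.75×(1+0.052)/(0.1317−0.052) = 9.8996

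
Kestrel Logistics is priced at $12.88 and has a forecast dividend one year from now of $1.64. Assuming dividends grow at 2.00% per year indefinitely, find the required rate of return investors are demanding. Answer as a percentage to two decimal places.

Rearranging the constant-growth DDM: r = D₁/P₀ + g.
r = 1.6400 / 12.88 + 0.02 = 0.12733 + 0.02 = 0.14733

14.73%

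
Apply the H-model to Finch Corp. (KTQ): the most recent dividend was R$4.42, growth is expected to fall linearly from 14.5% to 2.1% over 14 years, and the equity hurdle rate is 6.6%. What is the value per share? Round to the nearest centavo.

H-model: P₀ = D₀[(1+g_L) + H(g_S−g_L)]/(r−g_L), with H = 14/2 = 7.
P₀ = 4.42 × [(1+0.021) + 7×(0.145−0.021)] / (0.066−0.021)
   = 4.42 × 1.8890 / 0.045 = 185.5418

R$185.54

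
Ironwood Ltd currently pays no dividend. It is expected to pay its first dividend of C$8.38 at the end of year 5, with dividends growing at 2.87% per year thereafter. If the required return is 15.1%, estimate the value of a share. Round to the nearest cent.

Deferred-dividend DDM. At t=4 the remaining stream is a growing perpetuity with first payment D_5 = 8.38.
V_4 = D_5/(r−g) = 8.38/(0.151−0.0287) = 68.5200
P₀ = V_4/(1+r)^4 = 68.5200/(1+0.151)^4 = 39.0406

C$39.04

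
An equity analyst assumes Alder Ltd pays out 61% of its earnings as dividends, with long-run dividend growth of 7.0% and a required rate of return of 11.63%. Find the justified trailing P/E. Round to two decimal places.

Justified trailing P/E = b(1+g)/(r−g) = 0.61×(1+0.07)/(0.1163−0.07) = 14.0972

14.10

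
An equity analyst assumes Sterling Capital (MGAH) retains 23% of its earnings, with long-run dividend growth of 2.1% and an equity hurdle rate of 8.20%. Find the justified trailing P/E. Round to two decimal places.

Payout ratio b = 1 − 0.23 = 0.77.
Justified trailing P/E = b(1+g)/(r−g) = 0.77×(1+0.021)/(0.082−0.021) = 12.8880

12.89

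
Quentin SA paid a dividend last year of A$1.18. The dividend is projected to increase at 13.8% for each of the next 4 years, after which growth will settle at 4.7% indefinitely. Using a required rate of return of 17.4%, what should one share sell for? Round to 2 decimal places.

A$12.96

Two-stage DDM. Project D₁…D_4 at 0.138, terminal growth 0.047, discount at r = 0.174.
D_1 = 1.3428
D_2 = 1.5282
D_3 = 1.7390
D_4 = 1.9790
Terminal value at t=4: TV = D_5/(r−g) = 2.0720/(0.174−0.047) = 16.3153
P₀ = 1.3428/(1+0.174)^1 + 1.5282/(1+0.174)^2 + 1.7390/(1+0.174)^3 + 1.9790/(1+0.174)^4 + 16.3153/(1+0.174)^4 = 12.9577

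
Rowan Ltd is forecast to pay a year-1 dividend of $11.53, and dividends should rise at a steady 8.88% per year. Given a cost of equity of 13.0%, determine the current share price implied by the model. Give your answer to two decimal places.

$279.85

Gordon growth model: P₀ = D₁/(r − g), with D₁ = 11.53 given directly.
P₀ = 11.5300 / (0.13 − 0.0888) = 11.5300 / 0.0412 = 279.8544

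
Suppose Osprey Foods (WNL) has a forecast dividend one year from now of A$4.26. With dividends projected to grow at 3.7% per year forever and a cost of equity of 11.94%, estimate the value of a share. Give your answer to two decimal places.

A$51.70

Gordon growth model: P₀ = D₁/(r − g), with D₁ = 4.26 given directly.
P₀ = 4.2600 / (0.1194 − 0.037) = 4.2600 / 0.0824 = 51.6990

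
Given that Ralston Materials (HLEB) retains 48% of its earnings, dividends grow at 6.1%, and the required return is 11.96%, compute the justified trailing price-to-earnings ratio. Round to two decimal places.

9.42

Payout ratio b = 1 − 0.48 = 0.52.
Justified trailing P/E = b(1+g)/(r−g) = 0.52×(1+0.061)/(0.1196−0.061) = 9.4150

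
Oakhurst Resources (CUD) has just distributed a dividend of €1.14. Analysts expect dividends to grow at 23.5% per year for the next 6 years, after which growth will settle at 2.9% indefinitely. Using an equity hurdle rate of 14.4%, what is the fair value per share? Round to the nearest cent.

€25.16

Two-stage DDM. Project D₁…D_6 at 0.235, terminal growth 0.029, discount at r = 0.144.
D_1 = 1.4079
D_2 = 1.7388
D_3 = 2.1474
D_4 = 2.6520
D_5 = 3.2752
D_6 = 4.0449
Terminal value at t=6: TV = D_7/(r−g) = 4.1622/(0.144−0.029) = 36.1930
P₀ = 1.4079/(1+0.144)^1 + 1.7388/(1+0.144)^2 + 2.1474/(1+0.144)^3 + 2.6520/(1+0.144)^4 + 3.2752/(1+0.144)^5 + 4.0449/(1+0.144)^6 + 36.1930/(1+0.144)^6 = 25.1640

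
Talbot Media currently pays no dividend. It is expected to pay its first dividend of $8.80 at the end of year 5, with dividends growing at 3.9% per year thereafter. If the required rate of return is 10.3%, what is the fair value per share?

$92.90

Deferred-dividend DDM. At t=4 the remaining stream is a growing perpetuity with first payment D_5 = 8.80.
V_4 = D_5/(r−g) = 8.80/(0.103−0.039) = 137.5000
P₀ = V_4/(1+r)^4 = 137.5000/(1+0.103)^4 = 92.8968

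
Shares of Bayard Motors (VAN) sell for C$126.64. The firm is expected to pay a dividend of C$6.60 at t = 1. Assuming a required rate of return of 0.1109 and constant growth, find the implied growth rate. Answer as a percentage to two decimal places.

5.88%

From P₀ = D₁/(r − g), the implied growth is g = r − D₁/P₀.
g = 0.1109 − 6.60/126.64 = 0.1109 − 0.05212 = 0.05878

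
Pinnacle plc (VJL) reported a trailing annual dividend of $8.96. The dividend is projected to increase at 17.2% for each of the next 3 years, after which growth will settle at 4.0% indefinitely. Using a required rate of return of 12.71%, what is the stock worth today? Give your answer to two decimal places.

Two-stage DDM. Project D₁…D_3 at 0.172, terminal growth 0.04, discount at r = 0.1271.
D_1 = 10.5011
D_2 = 12.3073
D_3 = 14.4242
Terminal value at t=3: TV = D_4/(r−g) = 15.0011/(0.1271−0.04) = 172.2289
P₀ = 10.5011/(1+0.1271)^1 + 12.3073/(1+0.1271)^2 + 14.4242/(1+0.1271)^3 + 172.2289/(1+0.1271)^3 = 149.3661

$149.37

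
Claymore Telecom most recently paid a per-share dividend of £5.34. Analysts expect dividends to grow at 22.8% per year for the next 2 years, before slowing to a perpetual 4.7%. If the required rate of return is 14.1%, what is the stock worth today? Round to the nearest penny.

Two-stage DDM. Project D₁…D_2 at 0.228, terminal growth 0.047, discount at r = 0.141.
D_1 = 6.5575
D_2 = 8.0526
Terminal value at t=2: TV = D_3/(r−g) = 8.4311/(0.141−0.047) = 89.6926
P₀ = 6.5575/(1+0.141)^1 + 8.0526/(1+0.141)^2 + 89.6926/(1+0.141)^2 = 80.8272

£80.83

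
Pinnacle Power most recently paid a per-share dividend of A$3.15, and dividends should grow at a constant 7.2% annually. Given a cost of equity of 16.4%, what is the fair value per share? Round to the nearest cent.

Gordon growth model: P₀ = D₁/(r − g). D₁ = 3.15 × (1 + 0.072) = 3.3768.
P₀ = 3.3768 / (0.164 − 0.072) = 3.3768 / 0.092 = 36.7043

A$36.70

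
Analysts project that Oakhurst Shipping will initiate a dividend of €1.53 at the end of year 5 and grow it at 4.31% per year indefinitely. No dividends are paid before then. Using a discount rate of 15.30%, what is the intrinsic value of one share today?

€7.88

Deferred-dividend DDM. At t=4 the remaining stream is a growing perpetuity with first payment D_5 = 1.53.
V_4 = D_5/(r−g) = 1.53/(0.153−0.0431) = 13.9217
P₀ = V_4/(1+r)^4 = 13.9217/(1+0.153)^4 = 7.8773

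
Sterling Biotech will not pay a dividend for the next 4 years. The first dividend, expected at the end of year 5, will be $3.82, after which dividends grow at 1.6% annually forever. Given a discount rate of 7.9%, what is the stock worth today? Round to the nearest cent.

Deferred-dividend DDM. At t=4 the remaining stream is a growing perpetuity with first payment D_5 = 3.82.
V_4 = D_5/(r−g) = 3.82/(0.079−0.016) = 60.6349
P₀ = V_4/(1+r)^4 = 60.6349/(1+0.079)^4 = 44.7339

$44.73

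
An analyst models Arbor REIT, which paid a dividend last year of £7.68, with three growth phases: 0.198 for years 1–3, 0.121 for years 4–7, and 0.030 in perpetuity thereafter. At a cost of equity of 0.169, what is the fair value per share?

£105.80

Three-stage DDM. Project D₁…D_7; terminal Gordon value at t=7 with g = 0.03; discount at r = 0.169.
D_1 = 9.2006
D_2 = 11.0224
D_3 = 13.2048
D_4 = 14.8026
D_5 = 16.5937
D_6 = 18.6015
D_7 = 20.8523
TV_7 = 21.4779/(0.169−0.03) = 154.5171
P₀ = Σ Dₜ/(1+r)ᵗ + TV_7/(1+r)^7 = 105.8016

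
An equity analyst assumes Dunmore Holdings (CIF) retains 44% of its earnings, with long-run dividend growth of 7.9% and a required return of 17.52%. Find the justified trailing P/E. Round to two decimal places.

6.28

Payout ratio b = 1 − 0.44 = 0.56.
Justified trailing P/E = b(1+g)/(r−g) = 0.56×(1+0.079)/(0.1752−0.079) = 6.2811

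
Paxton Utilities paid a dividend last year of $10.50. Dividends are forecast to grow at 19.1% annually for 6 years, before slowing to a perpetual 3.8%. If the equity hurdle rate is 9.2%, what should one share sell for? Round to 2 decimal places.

Two-stage DDM. Project D₁…D_6 at 0.191, terminal growth 0.038, discount at r = 0.092.
D_1 = 12.5055
D_2 = 14.8941
D_3 = 17.7388
D_4 = 21.1269
D_5 = 25.1622
D_6 = 29.9681
Terminal value at t=6: TV = D_7/(r−g) = 31.1069/(0.092−0.038) = 576.0544
P₀ = 12.5055/(1+0.092)^1 + 14.8941/(1+0.092)^2 + 17.7388/(1+0.092)^3 + 21.1269/(1+0.092)^4 + 25.1622/(1+0.092)^5 + 29.9681/(1+0.092)^6 + 576.0544/(1+0.092)^6 = 426.0252

$426.03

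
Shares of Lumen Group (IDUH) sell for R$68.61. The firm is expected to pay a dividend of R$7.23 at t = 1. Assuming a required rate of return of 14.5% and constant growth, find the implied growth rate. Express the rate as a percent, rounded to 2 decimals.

3.96%

From P₀ = D₁/(r − g), the implied growth is g = r − D₁/P₀.
g = 0.145 − 7.23/68.61 = 0.145 − 0.10538 = 0.03962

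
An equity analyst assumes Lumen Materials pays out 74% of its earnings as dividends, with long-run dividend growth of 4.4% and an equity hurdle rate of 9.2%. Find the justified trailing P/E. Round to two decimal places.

Justified trailing P/E = b(1+g)/(r−g) = 0.74×(1+0.044)/(0.092−0.044) = 16.0950

16.10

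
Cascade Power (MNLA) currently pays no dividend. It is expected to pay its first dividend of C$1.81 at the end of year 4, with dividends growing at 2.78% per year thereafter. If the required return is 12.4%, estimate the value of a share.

Deferred-dividend DDM. At t=3 the remaining stream is a growing perpetuity with first payment D_4 = 1.81.
V_3 = D_4/(r−g) = 1.81/(0.124−0.0278) = 18.8150
P₀ = V_3/(1+r)^3 = 18.8150/(1+0.124)^3 = 13.2497

C$13.25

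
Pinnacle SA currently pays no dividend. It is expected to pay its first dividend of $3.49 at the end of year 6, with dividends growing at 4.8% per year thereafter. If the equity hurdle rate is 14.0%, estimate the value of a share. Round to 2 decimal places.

Deferred-dividend DDM. At t=5 the remaining stream is a growing perpetuity with first payment D_6 = 3.49.
V_5 = D_6/(r−g) = 3.49/(0.14−0.048) = 37.9348
P₀ = V_5/(1+r)^5 = 37.9348/(1+0.14)^5 = 19.7021

$19.70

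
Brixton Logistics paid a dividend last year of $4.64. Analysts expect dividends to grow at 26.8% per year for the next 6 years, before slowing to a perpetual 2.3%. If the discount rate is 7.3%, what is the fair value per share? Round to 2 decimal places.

$310.55

Two-stage DDM. Project D₁…D_6 at 0.268, terminal growth 0.023, discount at r = 0.073.
D_1 = 5.8835
D_2 = 7.4603
D_3 = 9.4597
D_4 = 11.9949
D_5 = 15.2095
D_6 = 19.2856
Terminal value at t=6: TV = D_7/(r−g) = 19.7292/(0.073−0.023) = 394.5837
P₀ = 5.8835/(1+0.073)^1 + 7.4603/(1+0.073)^2 + 9.4597/(1+0.073)^3 + 11.9949/(1+0.073)^4 + 15.2095/(1+0.073)^5 + 19.2856/(1+0.073)^6 + 394.5837/(1+0.073)^6 = 310.5471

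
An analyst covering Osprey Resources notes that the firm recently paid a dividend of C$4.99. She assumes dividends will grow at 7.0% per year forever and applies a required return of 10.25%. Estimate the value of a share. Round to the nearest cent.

Gordon growth model: P₀ = D₁/(r − g). D₁ = 4.99 × (1 + 0.07) = 5.3393.
P₀ = 5.3393 / (0.1025 − 0.07) = 5.3393 / 0.0325 = 164.2862

C$164.29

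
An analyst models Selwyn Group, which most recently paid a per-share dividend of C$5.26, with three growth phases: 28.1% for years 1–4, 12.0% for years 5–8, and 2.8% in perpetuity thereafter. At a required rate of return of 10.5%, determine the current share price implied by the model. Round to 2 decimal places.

Three-stage DDM. Project D₁…D_8; terminal Gordon value at t=8 with g = 0.028; discount at r = 0.105.
D_1 = 6.7381
D_2 = 8.6315
D_3 = 11.0569
D_4 = 14.1639
D_5 = 15.8635
D_6 = 17.7672
D_7 = 19.8992
D_8 = 22.2871
TV_8 = 22.9112/(0.105−0.028) = 297.5478
P₀ = Σ Dₜ/(1+r)ᵗ + TV_8/(1+r)^8 = 204.0324

C$204.03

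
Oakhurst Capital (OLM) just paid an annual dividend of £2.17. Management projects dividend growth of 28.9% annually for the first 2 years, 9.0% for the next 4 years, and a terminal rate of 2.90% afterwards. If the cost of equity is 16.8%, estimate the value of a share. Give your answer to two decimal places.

Three-stage DDM. Project D₁…D_6; terminal Gordon value at t=6 with g = 0.029; discount at r = 0.168.
D_1 = 2.7971
D_2 = 3.6055
D_3 = 3.9300
D_4 = 4.2837
D_5 = 4.6692
D_6 = 5.0895
TV_6 = 5.2371/(0.168−0.029) = 37.6766
P₀ = Σ Dₜ/(1+r)ᵗ + TV_6/(1+r)^6 = 28.7977

£28.80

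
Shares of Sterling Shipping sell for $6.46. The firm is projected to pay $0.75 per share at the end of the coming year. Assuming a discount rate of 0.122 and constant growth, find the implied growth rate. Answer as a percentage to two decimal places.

From P₀ = D₁/(r − g), the implied growth is g = r − D₁/P₀.
g = 0.122 − 0.75/6.46 = 0.122 − 0.11610 = 0.00590

0.59%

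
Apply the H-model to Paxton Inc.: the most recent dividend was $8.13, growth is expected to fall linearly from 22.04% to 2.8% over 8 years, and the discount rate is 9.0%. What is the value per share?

$235.72

H-model: P₀ = D₀[(1+g_L) + H(g_S−g_L)]/(r−g_L), with H = 8/2 = 4.
P₀ = 8.13 × [(1+0.028) + 4×(0.2204−0.028)] / (0.09−0.028)
   = 8.13 × 1.7976 / 0.062 = 235.7175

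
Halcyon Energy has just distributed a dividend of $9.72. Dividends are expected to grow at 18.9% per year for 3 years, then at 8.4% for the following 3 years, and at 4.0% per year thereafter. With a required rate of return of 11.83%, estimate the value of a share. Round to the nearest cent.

$207.27

Three-stage DDM. Project D₁…D_6; terminal Gordon value at t=6 with g = 0.04; discount at r = 0.1183.
D_1 = 11.5571
D_2 = 13.7414
D_3 = 16.3385
D_4 = 17.7109
D_5 = 19.1986
D_6 = 20.8113
TV_6 = 21.6438/(0.1183−0.04) = 276.4211
P₀ = Σ Dₜ/(1+r)ᵗ + TV_6/(1+r)^6 = 207.2719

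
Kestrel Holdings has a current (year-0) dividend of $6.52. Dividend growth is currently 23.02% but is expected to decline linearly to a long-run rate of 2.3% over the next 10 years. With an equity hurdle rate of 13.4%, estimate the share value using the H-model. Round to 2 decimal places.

$120.94

H-model: P₀ = D₀[(1+g_L) + H(g_S−g_L)]/(r−g_L), with H = 10/2 = 5.
P₀ = 6.52 × [(1+0.023) + 5×(0.2302−0.023)] / (0.134−0.023)
   = 6.52 × 2.0590 / 0.111 = 120.9431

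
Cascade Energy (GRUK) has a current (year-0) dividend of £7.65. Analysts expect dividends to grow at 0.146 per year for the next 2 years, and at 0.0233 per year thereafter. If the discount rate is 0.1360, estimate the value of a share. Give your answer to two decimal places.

Two-stage DDM. Project D₁…D_2 at 0.146, terminal growth 0.0233, discount at r = 0.136.
D_1 = 8.7669
D_2 = 10.0469
Terminal value at t=2: TV = D_3/(r−g) = 10.2810/(0.136−0.0233) = 91.2241
P₀ = 8.7669/(1+0.136)^1 + 10.0469/(1+0.136)^2 + 91.2241/(1+0.136)^2 = 86.1918

£86.19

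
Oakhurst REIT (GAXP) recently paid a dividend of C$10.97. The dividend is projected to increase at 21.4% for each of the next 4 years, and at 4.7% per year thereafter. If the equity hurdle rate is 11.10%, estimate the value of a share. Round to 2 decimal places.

Two-stage DDM. Project D₁…D_4 at 0.214, terminal growth 0.047, discount at r = 0.111.
D_1 = 13.3176
D_2 = 16.1675
D_3 = 19.6274
D_4 = 23.8277
Terminal value at t=4: TV = D_5/(r−g) = 24.9476/(0.111−0.047) = 389.8056
P₀ = 13.3176/(1+0.111)^1 + 16.1675/(1+0.111)^2 + 19.6274/(1+0.111)^3 + 23.8277/(1+0.111)^4 + 389.8056/(1+0.111)^4 = 310.8914

C$310.89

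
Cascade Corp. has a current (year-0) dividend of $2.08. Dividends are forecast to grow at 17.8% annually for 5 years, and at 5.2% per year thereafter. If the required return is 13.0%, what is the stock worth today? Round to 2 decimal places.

Two-stage DDM. Project D₁…D_5 at 0.178, terminal growth 0.052, discount at r = 0.13.
D_1 = 2.4502
D_2 = 2.8864
D_3 = 3.4002
D_4 = 4.0054
D_5 = 4.7183
Terminal value at t=5: TV = D_6/(r−g) = 4.9637/(0.13−0.052) = 63.6372
P₀ = 2.4502/(1+0.13)^1 + 2.8864/(1+0.13)^2 + 3.4002/(1+0.13)^3 + 4.0054/(1+0.13)^4 + 4.7183/(1+0.13)^5 + 63.6372/(1+0.13)^5 = 46.3425

$46.34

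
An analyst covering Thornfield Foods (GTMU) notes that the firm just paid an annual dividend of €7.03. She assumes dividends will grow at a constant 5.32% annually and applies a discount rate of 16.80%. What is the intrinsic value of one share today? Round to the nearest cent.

€64.49

Gordon growth model: P₀ = D₁/(r − g). D₁ = 7.03 × (1 + 0.0532) = 7.4040.
P₀ = 7.4040 / (0.168 − 0.0532) = 7.4040 / 0.1148 = 64.4947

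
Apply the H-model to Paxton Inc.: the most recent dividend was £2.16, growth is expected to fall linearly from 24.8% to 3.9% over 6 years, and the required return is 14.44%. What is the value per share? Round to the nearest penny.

H-model: P₀ = D₀[(1+g_L) + H(g_S−g_L)]/(r−g_L), with H = 6/2 = 3.
P₀ = 2.16 × [(1+0.039) + 3×(0.248−0.039)] / (0.1444−0.039)
   = 2.16 × 1.6660 / 0.1054 = 34.1419

£34.14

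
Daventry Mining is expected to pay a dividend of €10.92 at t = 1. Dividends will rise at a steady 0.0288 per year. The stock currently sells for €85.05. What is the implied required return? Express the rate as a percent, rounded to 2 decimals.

Rearranging the constant-growth DDM: r = D₁/P₀ + g.
r = 10.9200 / 85.05 + 0.0288 = 0.12840 + 0.0288 = 0.15720

15.72%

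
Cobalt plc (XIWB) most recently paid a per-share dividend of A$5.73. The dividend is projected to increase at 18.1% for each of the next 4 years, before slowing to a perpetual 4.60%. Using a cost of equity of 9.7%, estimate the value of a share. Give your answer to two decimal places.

Two-stage DDM. Project D₁…D_4 at 0.181, terminal growth 0.046, discount at r = 0.097.
D_1 = 6.7671
D_2 = 7.9920
D_3 = 9.4385
D_4 = 11.1469
Terminal value at t=4: TV = D_5/(r−g) = 11.6597/(0.097−0.046) = 228.6208
P₀ = 6.7671/(1+0.097)^1 + 7.9920/(1+0.097)^2 + 9.4385/(1+0.097)^3 + 11.1469/(1+0.097)^4 + 228.6208/(1+0.097)^4 = 185.5229

A$185.52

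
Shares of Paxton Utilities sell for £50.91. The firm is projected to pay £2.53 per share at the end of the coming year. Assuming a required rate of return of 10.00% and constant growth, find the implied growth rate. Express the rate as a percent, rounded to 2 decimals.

5.03%

From P₀ = D₁/(r − g), the implied growth is g = r − D₁/P₀.
g = 0.1 − 2.53/50.91 = 0.1 − 0.04970 = 0.05030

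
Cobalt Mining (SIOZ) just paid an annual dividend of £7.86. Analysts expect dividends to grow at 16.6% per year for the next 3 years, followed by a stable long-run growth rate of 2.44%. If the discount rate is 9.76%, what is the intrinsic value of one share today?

£158.51

Two-stage DDM. Project D₁…D_3 at 0.166, terminal growth 0.0244, discount at r = 0.0976.
D_1 = 9.1648
D_2 = 10.6861
D_3 = 12.4600
Terminal value at t=3: TV = D_4/(r−g) = 12.7640/(0.0976−0.0244) = 174.3720
P₀ = 9.1648/(1+0.0976)^1 + 10.6861/(1+0.0976)^2 + 12.4600/(1+0.0976)^3 + 174.3720/(1+0.0976)^3 = 158.5124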